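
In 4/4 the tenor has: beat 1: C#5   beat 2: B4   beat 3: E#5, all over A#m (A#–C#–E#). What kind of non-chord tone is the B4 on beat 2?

Escape tone.

The harmony at that moment is A# minor triad (A#, C#, E#); B4 is not a chord tone.
It is approached by step down from C#5 and left by leap up to E#5.
Step in, leap out, on a weak beat — an escape tone.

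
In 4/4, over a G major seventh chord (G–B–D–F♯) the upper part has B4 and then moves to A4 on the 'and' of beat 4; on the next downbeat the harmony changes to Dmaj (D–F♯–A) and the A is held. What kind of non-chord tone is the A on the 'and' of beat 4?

Anticipation.

The harmony at that moment is G major seventh chord (G, B, D, F♯); A4 is not a chord tone.
It is approached by step down from B4 and then sustained as the same pitch into the next harmony.
Arriving early and becoming a chord tone when the harmony changes — an anticipation.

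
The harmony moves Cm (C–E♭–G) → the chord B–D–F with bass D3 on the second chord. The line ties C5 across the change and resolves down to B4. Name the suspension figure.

At the second chord the bass is D3. The suspended C5 lies a seventh above the bass; after resolving down by step to B4, the interval above the bass becomes a sixth.
Suspension figures are named by those two intervals: 7–6.

7–6 suspension.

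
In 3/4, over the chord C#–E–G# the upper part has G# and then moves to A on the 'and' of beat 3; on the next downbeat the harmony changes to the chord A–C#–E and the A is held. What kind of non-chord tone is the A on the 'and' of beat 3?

The harmony at that moment is C# minor triad (C#, E, G#); A is not a chord tone.
It is approached by step up from G# and then sustained as the same pitch into the next harmony.
Arriving early and becoming a chord tone when the harmony changes — an anticipation.

Anticipation.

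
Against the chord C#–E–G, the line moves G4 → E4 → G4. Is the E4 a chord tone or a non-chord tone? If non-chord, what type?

C# diminished triad contains C#, E, G; E is the third, so it is a chord tone.

Chord tone (the third of C# diminished triad).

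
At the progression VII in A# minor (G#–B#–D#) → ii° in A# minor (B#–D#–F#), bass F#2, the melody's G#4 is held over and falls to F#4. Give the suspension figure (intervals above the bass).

At the second chord the bass is F#2. The suspended G#4 lies a ninth above the bass; after resolving down by step to F#4, the interval above the bass becomes an octave.
Suspension figures are named by those two intervals: 9–8.

9–8 suspension.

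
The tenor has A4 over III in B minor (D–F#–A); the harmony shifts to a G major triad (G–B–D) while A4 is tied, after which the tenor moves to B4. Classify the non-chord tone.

A4 is a retardation.

The harmony at that moment is G major triad (G, B, D); A4 is not a chord tone.
It is held over (the same pitch as the preceding A4) and left by step up to B4.
Held over from the previous chord and resolving up by step — a retardation.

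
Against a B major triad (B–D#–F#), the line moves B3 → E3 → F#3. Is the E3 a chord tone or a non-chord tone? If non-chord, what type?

Non-chord tone — an appoggiatura.

The harmony at that moment is B major triad (B, D#, F#); E3 is not a chord tone.
It is approached by leap down from B3 and left by step up to F#3.
Leap in, step out — an appoggiatura.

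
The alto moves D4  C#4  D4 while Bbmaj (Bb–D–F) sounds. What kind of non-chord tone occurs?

C#4 is a neighbor tone.

The harmony at that moment is Bb major triad (Bb, D, F); C#4 is not a chord tone.
It is approached by step down from D4 and left by step up to D4.
Step away and step back to the same note — a neighbor tone (lower neighbor).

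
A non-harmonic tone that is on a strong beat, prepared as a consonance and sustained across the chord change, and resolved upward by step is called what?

Approach: by preparation — the pitch is first a chord tone, then held (tied or repeated) while the harmony changes under it. Departure: up by step. Metric position: strong.
A prepared dissonance that resolves upward by step — a retardation. (The same figure resolving downward would be a suspension.)

Retardation.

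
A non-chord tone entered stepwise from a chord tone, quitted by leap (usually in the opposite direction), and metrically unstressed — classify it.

Escape tone.

Approach: by step. Departure: by leap. Metric position: weak.
Step in, leap out, from a weak position — an escape tone (échappée). (It is the mirror image of the appoggiatura, which leaps in and steps out on a strong beat.)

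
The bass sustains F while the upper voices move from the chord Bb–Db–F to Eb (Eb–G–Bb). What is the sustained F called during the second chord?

Pedal tone (pedal point).

The harmony at that moment is Eb major triad (Eb, G, Bb); F is not a chord tone.
It is held over (the same pitch as the preceding F) and then sustained as the same pitch into the next harmony.
Sustained through a change of harmony — a pedal tone.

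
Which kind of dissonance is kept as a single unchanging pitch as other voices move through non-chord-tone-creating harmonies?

Approach: none. Departure: none — a single pitch is sustained while the chords change around it, passing through harmonies that do not contain it.
No melodic motion at all; the dissonance is created entirely by the moving harmonies against the stationary note — a pedal tone (pedal point).

Pedal tone.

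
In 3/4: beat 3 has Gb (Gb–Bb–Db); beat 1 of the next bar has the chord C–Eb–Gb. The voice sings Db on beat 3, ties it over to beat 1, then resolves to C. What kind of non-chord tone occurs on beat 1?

The harmony at that moment is C diminished triad (C, Eb, Gb); Db is not a chord tone.
It is held over (the same pitch as the preceding Db) and left by step down to C.
Held over from the previous chord and resolving down by step — a suspension.

Suspension.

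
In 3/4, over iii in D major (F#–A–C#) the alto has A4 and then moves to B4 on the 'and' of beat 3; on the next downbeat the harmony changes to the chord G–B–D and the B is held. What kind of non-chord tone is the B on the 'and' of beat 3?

Anticipation.

The harmony at that moment is F# minor triad (F#, A, C#); B4 is not a chord tone.
It is approached by step up from A4 and then sustained as the same pitch into the next harmony.
Arriving early and becoming a chord tone when the harmony changes — an anticipation.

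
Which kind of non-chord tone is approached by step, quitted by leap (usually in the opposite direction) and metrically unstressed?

Approach: by step. Departure: by leap. Metric position: weak.
Step in, leap out, from a weak position — an escape tone (échappée). (It is the mirror image of the appoggiatura, which leaps in and steps out on a strong beat.)

Escape tone.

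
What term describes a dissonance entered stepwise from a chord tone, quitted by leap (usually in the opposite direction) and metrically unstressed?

Approach: by step. Departure: by leap. Metric position: weak.
Step in, leap out, from a weak position — an escape tone (échappée). (It is the mirror image of the appoggiatura, which leaps in and steps out on a strong beat.)

Escape tone.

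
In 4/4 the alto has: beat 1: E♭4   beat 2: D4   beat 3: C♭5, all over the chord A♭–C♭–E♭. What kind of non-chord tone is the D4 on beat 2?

The harmony at that moment is A♭ minor triad (A♭, C♭, E♭); D4 is not a chord tone.
It is approached by step down from E♭4 and left by leap up to C♭5.
Step in, leap out, on a weak beat — an escape tone.

Escape tone.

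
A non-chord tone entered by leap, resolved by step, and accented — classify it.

Appoggiatura.

Approach: by leap. Departure: by step. Metric position: strong.
Leap in, step out, in a metrically strong position — an appoggiatura. (It is the mirror image of the escape tone, which steps in and leaps out from a weak position.)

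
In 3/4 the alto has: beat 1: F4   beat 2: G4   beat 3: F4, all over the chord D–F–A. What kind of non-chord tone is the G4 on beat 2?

The harmony at that moment is D minor triad (D, F, A); G4 is not a chord tone.
It is approached by step up from F4 and left by step down to F4.
Step away and step back to the same note — a neighbor tone (upper neighbor).

Upper neighbor tone.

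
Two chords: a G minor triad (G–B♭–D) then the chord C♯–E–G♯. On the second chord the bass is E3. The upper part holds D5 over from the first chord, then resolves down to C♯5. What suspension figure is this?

At the second chord the bass is E3. The suspended D5 lies a seventh above the bass; after resolving down by step to C♯5, the interval above the bass becomes a sixth.
Suspension figures are named by those two intervals: 7–6.

7–6 suspension.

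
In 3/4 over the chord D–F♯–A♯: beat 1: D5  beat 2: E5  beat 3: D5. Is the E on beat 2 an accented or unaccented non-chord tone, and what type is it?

Unaccented neighbor tone.

The harmony at that moment is D augmented triad (D, F♯, A♯); E5 is not a chord tone.
It is approached by step up from D5 and left by step down to D5.
Step away and step back to the same note — a neighbor tone (upper neighbor).
It falls on a weak beat, so it is unaccented.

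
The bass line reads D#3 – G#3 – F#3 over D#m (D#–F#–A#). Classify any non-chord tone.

The harmony at that moment is D# minor triad (D#, F#, A#); G#3 is not a chord tone.
It is approached by leap up from D#3 and left by step down to F#3.
Leap in, step out — an appoggiatura.

G#3 is an appoggiatura.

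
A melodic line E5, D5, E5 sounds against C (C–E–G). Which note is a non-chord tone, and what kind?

D5 is a neighbor tone.

The harmony at that moment is C major triad (C, E, G); D5 is not a chord tone.
It is approached by step down from E5 and left by step up to E5.
Step away and step back to the same note — a neighbor tone (lower neighbor).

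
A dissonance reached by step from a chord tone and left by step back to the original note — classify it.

Approach: by step. Departure: by step in the opposite direction, back to the starting pitch.
Stepwise on both sides but reversing to return to the same chord tone — a neighbor tone. (Had it continued onward in the same direction it would be a passing tone instead.)

Neighbor tone.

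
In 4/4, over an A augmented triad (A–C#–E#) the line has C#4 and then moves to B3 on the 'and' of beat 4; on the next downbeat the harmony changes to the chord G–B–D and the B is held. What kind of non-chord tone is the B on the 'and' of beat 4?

The harmony at that moment is A augmented triad (A, C#, E#); B3 is not a chord tone.
It is approached by step down from C#4 and then sustained as the same pitch into the next harmony.
Arriving early and becoming a chord tone when the harmony changes — an anticipation.

Anticipation.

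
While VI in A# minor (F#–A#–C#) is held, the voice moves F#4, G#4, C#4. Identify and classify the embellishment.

G#4 is an escape tone.

The harmony at that moment is F# major triad (F#, A#, C#); G#4 is not a chord tone.
It is approached by step up from F#4 and left by leap down to C#4.
Step in, leap out — an escape tone.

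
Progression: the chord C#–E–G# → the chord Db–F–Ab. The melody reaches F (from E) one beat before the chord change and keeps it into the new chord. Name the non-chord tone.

The harmony at that moment is C# minor triad (C#, E, G#); F is not a chord tone.
It is approached by step up from E and then sustained as the same pitch into the next harmony.
Arriving early and becoming a chord tone when the harmony changes — an anticipation.

F is an anticipation.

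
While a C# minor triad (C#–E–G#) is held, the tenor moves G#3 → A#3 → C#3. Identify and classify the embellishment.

The harmony at that moment is C# minor triad (C#, E, G#); A#3 is not a chord tone.
It is approached by step up from G#3 and left by leap down to C#3.
Step in, leap out — an escape tone.

A#3 is an escape tone.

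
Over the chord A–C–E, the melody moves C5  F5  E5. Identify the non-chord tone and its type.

The harmony at that moment is A minor triad (A, C, E); F5 is not a chord tone.
It is approached by leap up from C5 and left by step down to E5.
Leap in, step out — an appoggiatura.

F5 is an appoggiatura.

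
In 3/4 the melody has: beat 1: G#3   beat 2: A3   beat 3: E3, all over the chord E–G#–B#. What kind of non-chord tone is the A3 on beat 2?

The harmony at that moment is E augmented triad (E, G#, B#); A3 is not a chord tone.
It is approached by step up from G#3 and left by leap down to E3.
Step in, leap out, on a weak beat — an escape tone.

Escape tone.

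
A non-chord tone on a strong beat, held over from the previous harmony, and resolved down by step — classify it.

Approach: by preparation — the pitch is first a chord tone, then held (tied or repeated) while the harmony changes under it. Departure: down by step. Metric position: strong.
A prepared dissonance that resolves downward by step — a suspension. (The same figure resolving upward would be a retardation.)

Suspension.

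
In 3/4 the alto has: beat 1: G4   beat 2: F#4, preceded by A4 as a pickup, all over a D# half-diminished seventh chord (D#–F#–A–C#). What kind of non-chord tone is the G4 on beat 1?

Passing tone.

The harmony at that moment is D# half-diminished seventh chord (D#, F#, A, C#); G4 is not a chord tone.
It is approached by step down from A4 and left by step down to F#4.
Step in, step out in the same direction — a passing tone.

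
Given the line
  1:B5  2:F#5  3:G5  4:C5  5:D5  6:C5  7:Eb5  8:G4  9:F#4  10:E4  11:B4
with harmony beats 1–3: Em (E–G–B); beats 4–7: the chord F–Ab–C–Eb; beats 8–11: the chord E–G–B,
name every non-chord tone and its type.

The harmony at that moment is E minor triad (E, G, B); F#5 is not a chord tone.
It is approached by leap down from B5 and left by step up to G5.
Leap in, step out — an appoggiatura.
The harmony at that moment is F minor seventh chord (F, Ab, C, Eb); D5 is not a chord tone.
It is approached by step up from C5 and left by step down to C5.
Step away and step back to the same note — a neighbor tone (upper neighbor).
The harmony at that moment is E minor triad (E, G, B); F#4 is not a chord tone.
It is approached by step down from G4 and left by step down to E4.
Step in, step out in the same direction — a passing tone.

F#5 (beat 2) — appoggiatura; D5 (beat 5) — neighbor tone; F#4 (beat 9) — passing tone.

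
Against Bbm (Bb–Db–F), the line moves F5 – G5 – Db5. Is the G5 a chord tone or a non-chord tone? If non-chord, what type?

The harmony at that moment is Bb minor triad (Bb, Db, F); G5 is not a chord tone.
It is approached by step up from F5 and left by leap down to Db5.
Step in, leap out — an escape tone.

Non-chord tone — an escape tone.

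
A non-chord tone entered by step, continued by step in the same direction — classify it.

Passing tone.

Approach: by step. Departure: by step, continuing in the same direction.
Stepwise on both sides with no change of direction means the note fills in the space between two different chord tones — a passing tone. (Had it turned back to its starting note it would be a neighbor tone instead.)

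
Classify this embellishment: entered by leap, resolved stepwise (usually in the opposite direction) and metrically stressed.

Approach: by leap. Departure: by step. Metric position: strong.
Leap in, step out, in a metrically strong position — an appoggiatura. (It is the mirror image of the escape tone, which steps in and leaps out from a weak position.)

Appoggiatura.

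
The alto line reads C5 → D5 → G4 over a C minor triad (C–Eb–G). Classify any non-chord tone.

The harmony at that moment is C minor triad (C, Eb, G); D5 is not a chord tone.
It is approached by step up from C5 and left by leap down to G4.
Step in, leap out — an escape tone.

D5 is an escape tone.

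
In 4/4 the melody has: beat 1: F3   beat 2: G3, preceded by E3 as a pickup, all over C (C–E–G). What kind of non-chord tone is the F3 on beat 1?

The harmony at that moment is C major triad (C, E, G); F3 is not a chord tone.
It is approached by step up from E3 and left by step up to G3.
Step in, step out in the same direction — a passing tone.

Passing tone.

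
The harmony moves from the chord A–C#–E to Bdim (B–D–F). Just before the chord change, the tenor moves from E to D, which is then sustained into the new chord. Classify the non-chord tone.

The harmony at that moment is A major triad (A, C#, E); D is not a chord tone.
It is approached by step down from E and then sustained as the same pitch into the next harmony.
Arriving early and becoming a chord tone when the harmony changes — an anticipation.

D is an anticipation.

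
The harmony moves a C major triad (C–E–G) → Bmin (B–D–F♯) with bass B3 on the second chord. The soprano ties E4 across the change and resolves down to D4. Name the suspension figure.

4–3 suspension.

At the second chord the bass is B3. The suspended E4 lies a fourth above the bass; after resolving down by step to D4, the interval above the bass becomes a third.
Suspension figures are named by those two intervals: 4–3.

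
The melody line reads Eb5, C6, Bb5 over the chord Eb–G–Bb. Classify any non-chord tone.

C6 is an appoggiatura.

The harmony at that moment is Eb major triad (Eb, G, Bb); C6 is not a chord tone.
It is approached by leap up from Eb5 and left by step down to Bb5.
Leap in, step out — an appoggiatura.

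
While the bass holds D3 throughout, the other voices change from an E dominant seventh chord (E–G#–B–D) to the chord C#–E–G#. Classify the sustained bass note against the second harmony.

Pedal tone (pedal point).

The harmony at that moment is C# minor triad (C#, E, G#); D3 is not a chord tone.
It is held over (the same pitch as the preceding D3) and then sustained as the same pitch into the next harmony.
Sustained through a change of harmony — a pedal tone.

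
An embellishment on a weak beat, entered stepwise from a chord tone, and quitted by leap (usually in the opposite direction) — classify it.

Escape tone.

Approach: by step. Departure: by leap. Metric position: weak.
Step in, leap out, from a weak position — an escape tone (échappée). (It is the mirror image of the appoggiatura, which leaps in and steps out on a strong beat.)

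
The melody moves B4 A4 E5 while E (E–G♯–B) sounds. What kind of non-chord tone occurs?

A4 is an escape tone.

The harmony at that moment is E major triad (E, G♯, B); A4 is not a chord tone.
It is approached by step down from B4 and left by leap up to E5.
Step in, leap out — an escape tone.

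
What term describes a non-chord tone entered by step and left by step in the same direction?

Approach: by step. Departure: by step, continuing in the same direction.
Stepwise on both sides with no change of direction means the note fills in the space between two different chord tones — a passing tone. (Had it turned back to its starting note it would be a neighbor tone instead.)

Passing tone.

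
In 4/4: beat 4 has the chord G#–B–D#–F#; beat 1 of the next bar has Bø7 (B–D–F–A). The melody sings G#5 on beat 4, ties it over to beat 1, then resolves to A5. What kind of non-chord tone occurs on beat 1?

Retardation.

The harmony at that moment is B half-diminished seventh chord (B, D, F, A); G#5 is not a chord tone.
It is held over (the same pitch as the preceding G#5) and left by step up to A5.
Held over from the previous chord and resolving up by step — a retardation.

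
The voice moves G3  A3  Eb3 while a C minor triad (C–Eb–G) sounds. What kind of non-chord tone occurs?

The harmony at that moment is C minor triad (C, Eb, G); A3 is not a chord tone.
It is approached by step up from G3 and left by leap down to Eb3.
Step in, leap out — an escape tone.

A3 is an escape tone.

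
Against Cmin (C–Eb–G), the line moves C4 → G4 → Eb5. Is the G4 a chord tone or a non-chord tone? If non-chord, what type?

C minor triad contains C, Eb, G; G is the fifth, so it is a chord tone.

Chord tone (the fifth of C minor triad).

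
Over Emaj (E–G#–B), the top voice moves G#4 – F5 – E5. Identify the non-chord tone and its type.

The harmony at that moment is E major triad (E, G#, B); F5 is not a chord tone.
It is approached by leap up from G#4 and left by step down to E5.
Leap in, step out — an appoggiatura.

F5 is an appoggiatura.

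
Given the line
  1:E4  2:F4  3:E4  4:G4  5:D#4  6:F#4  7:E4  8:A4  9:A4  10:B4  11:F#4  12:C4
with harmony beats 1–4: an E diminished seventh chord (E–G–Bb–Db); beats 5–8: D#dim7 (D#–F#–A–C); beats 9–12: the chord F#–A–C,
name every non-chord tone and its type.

The harmony at that moment is E diminished seventh chord (E, G, Bb, Db); F4 is not a chord tone.
It is approached by step up from E4 and left by step down to E4.
Step away and step back to the same note — a neighbor tone (upper neighbor).
The harmony at that moment is D# diminished seventh chord (D#, F#, A, C); E4 is not a chord tone.
It is approached by step down from F#4 and left by leap up to A4.
Step in, leap out — an escape tone.
The harmony at that moment is F# diminished triad (F#, A, C); B4 is not a chord tone.
It is approached by step up from A4 and left by leap down to F#4.
Step in, leap out — an escape tone.

F4 (beat 2) — neighbor tone; E4 (beat 7) — escape tone; B4 (beat 10) — escape tone.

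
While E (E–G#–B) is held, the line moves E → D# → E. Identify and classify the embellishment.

The harmony at that moment is E major triad (E, G#, B); D# is not a chord tone.
It is approached by step down from E and left by step up to E.
Step away and step back to the same note — a neighbor tone (lower neighbor).

D# is a neighbor tone.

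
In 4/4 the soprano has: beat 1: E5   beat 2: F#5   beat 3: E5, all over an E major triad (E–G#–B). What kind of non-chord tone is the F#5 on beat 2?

Upper neighbor tone.

The harmony at that moment is E major triad (E, G#, B); F#5 is not a chord tone.
It is approached by step up from E5 and left by step down to E5.
Step away and step back to the same note — a neighbor tone (upper neighbor).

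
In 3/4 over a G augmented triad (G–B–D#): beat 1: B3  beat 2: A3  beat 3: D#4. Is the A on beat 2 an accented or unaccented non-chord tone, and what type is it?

Unaccented escape tone.

The harmony at that moment is G augmented triad (G, B, D#); A3 is not a chord tone.
It is approached by step down from B3 and left by leap up to D#4.
Step in, leap out — an escape tone.
It falls on a weak beat, so it is unaccented.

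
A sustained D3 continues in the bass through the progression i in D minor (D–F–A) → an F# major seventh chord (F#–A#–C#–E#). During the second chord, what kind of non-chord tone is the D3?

The harmony at that moment is F# major seventh chord (F#, A#, C#, E#); D3 is not a chord tone.
It is held over (the same pitch as the preceding D3) and then sustained as the same pitch into the next harmony.
Sustained through a change of harmony — a pedal tone.

Pedal tone (pedal point).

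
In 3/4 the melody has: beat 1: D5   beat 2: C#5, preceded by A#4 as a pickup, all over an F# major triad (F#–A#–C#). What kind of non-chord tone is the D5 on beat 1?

The harmony at that moment is F# major triad (F#, A#, C#); D5 is not a chord tone.
It is approached by leap up from A#4 and left by step down to C#5.
Leap in, step out, metrically accented — an appoggiatura.

Appoggiatura.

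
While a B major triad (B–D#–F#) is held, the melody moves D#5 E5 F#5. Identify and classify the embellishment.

The harmony at that moment is B major triad (B, D#, F#); E5 is not a chord tone.
It is approached by step up from D#5 and left by step up to F#5.
Step in, step out in the same direction — a passing tone.

E5 is a passing tone.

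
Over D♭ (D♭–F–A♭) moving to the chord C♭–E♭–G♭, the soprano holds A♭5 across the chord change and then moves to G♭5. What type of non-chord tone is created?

A♭5 is a suspension.

The harmony at that moment is C♭ major triad (C♭, E♭, G♭); A♭5 is not a chord tone.
It is held over (the same pitch as the preceding A♭5) and left by step down to G♭5.
Held over from the previous chord and resolving down by step — a suspension.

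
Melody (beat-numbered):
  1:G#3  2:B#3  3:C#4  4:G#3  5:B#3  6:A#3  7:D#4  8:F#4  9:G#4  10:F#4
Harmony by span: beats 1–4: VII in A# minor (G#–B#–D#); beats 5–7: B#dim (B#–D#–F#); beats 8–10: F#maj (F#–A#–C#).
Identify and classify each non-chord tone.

The harmony at that moment is G# major triad (G#, B#, D#); C#4 is not a chord tone.
It is approached by step up from B#3 and left by leap down to G#3.
Step in, leap out — an escape tone.
The harmony at that moment is B# diminished triad (B#, D#, F#); A#3 is not a chord tone.
It is approached by step down from B#3 and left by leap up to D#4.
Step in, leap out — an escape tone.
The harmony at that moment is F# major triad (F#, A#, C#); G#4 is not a chord tone.
It is approached by step up from F#4 and left by step down to F#4.
Step away and step back to the same note — a neighbor tone (upper neighbor).

C#4 (beat 3) — escape tone; A#3 (beat 6) — escape tone; G#4 (beat 9) — neighbor tone.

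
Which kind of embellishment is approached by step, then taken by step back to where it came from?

Neighbor tone.

Approach: by step. Departure: by step in the opposite direction, back to the starting pitch.
Stepwise on both sides but reversing to return to the same chord tone — a neighbor tone. (Had it continued onward in the same direction it would be a passing tone instead.)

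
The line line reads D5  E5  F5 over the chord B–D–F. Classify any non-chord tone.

The harmony at that moment is B diminished triad (B, D, F); E5 is not a chord tone.
It is approached by step up from D5 and left by step up to F5.
Step in, step out in the same direction — a passing tone.

E5 is a passing tone.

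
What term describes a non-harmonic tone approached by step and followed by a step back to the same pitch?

Approach: by step. Departure: by step in the opposite direction, back to the starting pitch.
Stepwise on both sides but reversing to return to the same chord tone — a neighbor tone. (Had it continued onward in the same direction it would be a passing tone instead.)

Neighbor tone.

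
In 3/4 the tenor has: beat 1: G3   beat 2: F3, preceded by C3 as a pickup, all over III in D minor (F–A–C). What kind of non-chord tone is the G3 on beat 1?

The harmony at that moment is F major triad (F, A, C); G3 is not a chord tone.
It is approached by leap up from C3 and left by step down to F3.
Leap in, step out, metrically accented — an appoggiatura.

Appoggiatura.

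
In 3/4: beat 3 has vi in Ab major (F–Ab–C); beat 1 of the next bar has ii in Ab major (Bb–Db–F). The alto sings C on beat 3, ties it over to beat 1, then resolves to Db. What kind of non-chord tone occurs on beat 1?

Retardation.

The harmony at that moment is Bb minor triad (Bb, Db, F); C is not a chord tone.
It is held over (the same pitch as the preceding C) and left by step up to Db.
Held over from the previous chord and resolving up by step — a retardation.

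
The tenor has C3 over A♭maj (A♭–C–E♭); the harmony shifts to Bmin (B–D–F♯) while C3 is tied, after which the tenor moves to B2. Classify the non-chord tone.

C3 is a suspension.

The harmony at that moment is B minor triad (B, D, F♯); C3 is not a chord tone.
It is held over (the same pitch as the preceding C3) and left by step down to B2.
Held over from the previous chord and resolving down by step — a suspension.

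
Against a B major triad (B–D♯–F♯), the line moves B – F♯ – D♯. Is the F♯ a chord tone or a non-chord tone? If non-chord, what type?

B major triad contains B, D♯, F♯; F♯ is the fifth, so it is a chord tone.

Chord tone (the fifth of B major triad).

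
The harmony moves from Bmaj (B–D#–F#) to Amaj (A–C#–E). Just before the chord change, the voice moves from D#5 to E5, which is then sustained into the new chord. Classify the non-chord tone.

The harmony at that moment is B major triad (B, D#, F#); E5 is not a chord tone.
It is approached by step up from D#5 and then sustained as the same pitch into the next harmony.
Arriving early and becoming a chord tone when the harmony changes — an anticipation.

E5 is an anticipation.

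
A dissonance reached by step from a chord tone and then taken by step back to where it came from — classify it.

Neighbor tone.

Approach: by step. Departure: by step in the opposite direction, back to the starting pitch.
Stepwise on both sides but reversing to return to the same chord tone — a neighbor tone. (Had it continued onward in the same direction it would be a passing tone instead.)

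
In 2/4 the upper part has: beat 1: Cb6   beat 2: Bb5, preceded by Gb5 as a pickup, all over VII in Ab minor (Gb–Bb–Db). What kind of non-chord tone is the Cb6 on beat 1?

The harmony at that moment is Gb major triad (Gb, Bb, Db); Cb6 is not a chord tone.
It is approached by leap up from Gb5 and left by step down to Bb5.
Leap in, step out, metrically accented — an appoggiatura.

Appoggiatura.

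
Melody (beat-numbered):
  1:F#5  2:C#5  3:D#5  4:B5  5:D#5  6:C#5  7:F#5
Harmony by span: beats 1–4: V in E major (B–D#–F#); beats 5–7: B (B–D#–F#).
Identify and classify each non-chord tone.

The harmony at that moment is B major triad (B, D#, F#); C#5 is not a chord tone.
It is approached by leap down from F#5 and left by step up to D#5.
Leap in, step out — an appoggiatura.
The harmony at that moment is B major triad (B, D#, F#); C#5 is not a chord tone.
It is approached by step down from D#5 and left by leap up to F#5.
Step in, leap out — an escape tone.

C#5 (beat 2) — appoggiatura; C#5 (beat 6) — escape tone.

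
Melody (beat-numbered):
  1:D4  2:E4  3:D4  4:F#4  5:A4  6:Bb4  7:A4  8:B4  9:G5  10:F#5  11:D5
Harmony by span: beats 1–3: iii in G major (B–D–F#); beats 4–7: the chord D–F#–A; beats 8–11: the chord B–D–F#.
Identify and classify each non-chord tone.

E4 (beat 2) — neighbor tone; Bb4 (beat 6) — neighbor tone; G5 (beat 9) — appoggiatura.

The harmony at that moment is B minor triad (B, D, F#); E4 is not a chord tone.
It is approached by step up from D4 and left by step down to D4.
Step away and step back to the same note — a neighbor tone (upper neighbor).
The harmony at that moment is D major triad (D, F#, A); Bb4 is not a chord tone.
It is approached by step up from A4 and left by step down to A4.
Step away and step back to the same note — a neighbor tone (upper neighbor).
The harmony at that moment is B minor triad (B, D, F#); G5 is not a chord tone.
It is approached by leap up from B4 and left by step down to F#5.
Leap in, step out — an appoggiatura.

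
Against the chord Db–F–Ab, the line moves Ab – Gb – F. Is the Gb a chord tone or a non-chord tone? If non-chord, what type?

The harmony at that moment is Db major triad (Db, F, Ab); Gb is not a chord tone.
It is approached by step down from Ab and left by step down to F.
Step in, step out in the same direction — a passing tone.

Non-chord tone — a passing tone.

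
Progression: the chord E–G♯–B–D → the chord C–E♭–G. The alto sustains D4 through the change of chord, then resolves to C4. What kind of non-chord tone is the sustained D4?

D4 is a suspension.

The harmony at that moment is C minor triad (C, E♭, G); D4 is not a chord tone.
It is held over (the same pitch as the preceding D4) and left by step down to C4.
Held over from the previous chord and resolving down by step — a suspension.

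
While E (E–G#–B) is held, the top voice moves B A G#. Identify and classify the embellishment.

A is a passing tone.

The harmony at that moment is E major triad (E, G#, B); A is not a chord tone.
It is approached by step down from B and left by step down to G#.
Step in, step out in the same direction — a passing tone.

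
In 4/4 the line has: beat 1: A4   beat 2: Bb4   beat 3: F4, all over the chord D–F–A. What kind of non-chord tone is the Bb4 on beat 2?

Escape tone.

The harmony at that moment is D minor triad (D, F, A); Bb4 is not a chord tone.
It is approached by step up from A4 and left by leap down to F4.
Step in, leap out, on a weak beat — an escape tone.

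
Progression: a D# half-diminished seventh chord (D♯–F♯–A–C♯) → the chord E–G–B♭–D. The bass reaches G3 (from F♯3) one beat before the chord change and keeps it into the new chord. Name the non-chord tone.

G3 is an anticipation.

The harmony at that moment is D♯ half-diminished seventh chord (D♯, F♯, A, C♯); G3 is not a chord tone.
It is approached by step up from F♯3 and then sustained as the same pitch into the next harmony.
Arriving early and becoming a chord tone when the harmony changes — an anticipation.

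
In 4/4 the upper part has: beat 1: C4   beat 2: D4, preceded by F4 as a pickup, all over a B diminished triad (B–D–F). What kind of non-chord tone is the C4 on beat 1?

Appoggiatura.

The harmony at that moment is B diminished triad (B, D, F); C4 is not a chord tone.
It is approached by leap down from F4 and left by step up to D4.
Leap in, step out, metrically accented — an appoggiatura.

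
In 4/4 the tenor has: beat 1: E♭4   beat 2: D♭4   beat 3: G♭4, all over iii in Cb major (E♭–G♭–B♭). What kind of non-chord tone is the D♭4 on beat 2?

The harmony at that moment is E♭ minor triad (E♭, G♭, B♭); D♭4 is not a chord tone.
It is approached by step down from E♭4 and left by leap up to G♭4.
Step in, leap out, on a weak beat — an escape tone.

Escape tone.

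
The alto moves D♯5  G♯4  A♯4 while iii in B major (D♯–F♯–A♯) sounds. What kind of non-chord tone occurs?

The harmony at that moment is D♯ minor triad (D♯, F♯, A♯); G♯4 is not a chord tone.
It is approached by leap down from D♯5 and left by step up to A♯4.
Leap in, step out — an appoggiatura.

G♯4 is an appoggiatura.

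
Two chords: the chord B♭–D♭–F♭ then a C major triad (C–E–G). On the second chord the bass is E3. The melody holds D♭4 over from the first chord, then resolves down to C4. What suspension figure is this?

7–6 suspension.

At the second chord the bass is E3. The suspended D♭4 lies a seventh above the bass; after resolving down by step to C4, the interval above the bass becomes a sixth.
Suspension figures are named by those two intervals: 7–6.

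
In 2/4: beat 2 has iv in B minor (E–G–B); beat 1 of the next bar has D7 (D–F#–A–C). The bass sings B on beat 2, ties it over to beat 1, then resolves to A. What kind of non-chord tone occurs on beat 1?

The harmony at that moment is D dominant seventh chord (D, F#, A, C); B is not a chord tone.
It is held over (the same pitch as the preceding B) and left by step down to A.
Held over from the previous chord and resolving down by step — a suspension.

Suspension.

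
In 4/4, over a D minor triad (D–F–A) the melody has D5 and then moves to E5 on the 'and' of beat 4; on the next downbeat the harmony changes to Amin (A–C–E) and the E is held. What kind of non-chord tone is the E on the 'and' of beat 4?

Anticipation.

The harmony at that moment is D minor triad (D, F, A); E5 is not a chord tone.
It is approached by step up from D5 and then sustained as the same pitch into the next harmony.
Arriving early and becoming a chord tone when the harmony changes — an anticipation.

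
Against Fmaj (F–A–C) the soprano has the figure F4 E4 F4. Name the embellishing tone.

The harmony at that moment is F major triad (F, A, C); E4 is not a chord tone.
It is approached by step down from F4 and left by step up to F4.
Step away and step back to the same note — a neighbor tone (lower neighbor).

E4 is a neighbor tone.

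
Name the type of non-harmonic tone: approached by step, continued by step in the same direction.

Passing tone.

Approach: by step. Departure: by step, continuing in the same direction.
Stepwise on both sides with no change of direction means the note fills in the space between two different chord tones — a passing tone. (Had it turned back to its starting note it would be a neighbor tone instead.)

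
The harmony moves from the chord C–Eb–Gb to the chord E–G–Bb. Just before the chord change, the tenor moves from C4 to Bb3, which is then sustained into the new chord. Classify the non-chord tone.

The harmony at that moment is C diminished triad (C, Eb, Gb); Bb3 is not a chord tone.
It is approached by step down from C4 and then sustained as the same pitch into the next harmony.
Arriving early and becoming a chord tone when the harmony changes — an anticipation.

Bb3 is an anticipation.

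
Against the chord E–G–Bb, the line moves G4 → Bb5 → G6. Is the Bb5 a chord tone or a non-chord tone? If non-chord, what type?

E diminished triad contains E, G, Bb; Bb is the fifth, so it is a chord tone.

Chord tone (the fifth of E diminished triad).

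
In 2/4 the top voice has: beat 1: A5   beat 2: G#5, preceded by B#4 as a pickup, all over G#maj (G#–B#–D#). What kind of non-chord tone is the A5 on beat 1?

The harmony at that moment is G# major triad (G#, B#, D#); A5 is not a chord tone.
It is approached by leap up from B#4 and left by step down to G#5.
Leap in, step out, metrically accented — an appoggiatura.

Appoggiatura.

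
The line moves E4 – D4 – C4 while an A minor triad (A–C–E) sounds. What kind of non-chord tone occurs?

D4 is a passing tone.

The harmony at that moment is A minor triad (A, C, E); D4 is not a chord tone.
It is approached by step down from E4 and left by step down to C4.
Step in, step out in the same direction — a passing tone.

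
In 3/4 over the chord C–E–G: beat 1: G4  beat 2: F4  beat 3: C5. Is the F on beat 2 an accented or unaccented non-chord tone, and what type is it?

The harmony at that moment is C major triad (C, E, G); F4 is not a chord tone.
It is approached by step down from G4 and left by leap up to C5.
Step in, leap out — an escape tone.
It falls on a weak beat, so it is unaccented.

Unaccented escape tone.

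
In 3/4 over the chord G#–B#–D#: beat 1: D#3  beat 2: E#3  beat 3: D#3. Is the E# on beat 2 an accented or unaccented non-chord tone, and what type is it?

The harmony at that moment is G# major triad (G#, B#, D#); E#3 is not a chord tone.
It is approached by step up from D#3 and left by step down to D#3.
Step away and step back to the same note — a neighbor tone (upper neighbor).
It falls on a weak beat, so it is unaccented.

Unaccented neighbor tone.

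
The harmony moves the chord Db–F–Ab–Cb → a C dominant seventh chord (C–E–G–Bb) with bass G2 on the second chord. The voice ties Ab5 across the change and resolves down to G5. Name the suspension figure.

9–8 suspension.

At the second chord the bass is G2. The suspended Ab5 lies a ninth above the bass; after resolving down by step to G5, the interval above the bass becomes an octave.
Suspension figures are named by those two intervals: 9–8.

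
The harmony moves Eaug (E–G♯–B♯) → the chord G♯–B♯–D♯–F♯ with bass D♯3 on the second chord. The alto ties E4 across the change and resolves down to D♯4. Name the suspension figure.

At the second chord the bass is D♯3. The suspended E4 lies a ninth above the bass; after resolving down by step to D♯4, the interval above the bass becomes an octave.
Suspension figures are named by those two intervals: 9–8.

9–8 suspension.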